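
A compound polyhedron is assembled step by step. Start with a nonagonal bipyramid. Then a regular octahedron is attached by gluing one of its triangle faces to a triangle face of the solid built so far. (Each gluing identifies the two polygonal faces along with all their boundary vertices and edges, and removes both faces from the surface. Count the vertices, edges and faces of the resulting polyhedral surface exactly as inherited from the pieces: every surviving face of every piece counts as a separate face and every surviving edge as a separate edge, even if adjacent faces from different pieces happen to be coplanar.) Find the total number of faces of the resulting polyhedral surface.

24

A nonagonal bipyramid: V=11, E=27, F=18.
Attach a regular octahedron (V=6, E=12, F=8) along a 3-gon: merge 3 vertices and 3 edges, delete both glued faces → V=14, E=36, F=24.
Check: V − E + F = 14 − 36 + 24 = 2.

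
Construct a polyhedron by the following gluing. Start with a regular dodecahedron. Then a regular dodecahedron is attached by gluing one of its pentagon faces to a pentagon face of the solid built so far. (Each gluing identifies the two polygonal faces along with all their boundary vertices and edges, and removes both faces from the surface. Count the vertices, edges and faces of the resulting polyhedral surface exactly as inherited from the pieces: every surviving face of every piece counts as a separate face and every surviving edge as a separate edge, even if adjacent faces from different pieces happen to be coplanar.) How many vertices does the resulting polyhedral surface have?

35

A regular dodecahedron: V=20, E=30, F=12.
Attach a regular dodecahedron (V=20, E=30, F=12) along a 5-gon: merge 5 vertices and 5 edges, delete both glued faces → V=35, E=55, F=22.
Check: V − E + F = 35 − 55 + 22 = 2.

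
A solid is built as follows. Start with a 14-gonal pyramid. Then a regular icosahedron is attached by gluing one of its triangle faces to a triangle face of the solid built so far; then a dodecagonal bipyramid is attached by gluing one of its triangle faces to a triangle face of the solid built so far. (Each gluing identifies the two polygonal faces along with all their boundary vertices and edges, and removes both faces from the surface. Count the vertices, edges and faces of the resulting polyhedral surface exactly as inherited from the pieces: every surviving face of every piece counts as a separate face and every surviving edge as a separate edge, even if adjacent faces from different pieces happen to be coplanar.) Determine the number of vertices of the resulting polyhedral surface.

A 14-gonal pyramid: V=15, E=28, F=15.
Attach a regular icosahedron (V=12, E=30, F=20) along a 3-gon: merge 3 vertices and 3 edges, delete both glued faces → V=24, E=55, F=33.
Attach a dodecagonal bipyramid (V=14, E=36, F=24) along a 3-gon: merge 3 vertices and 3 edges, delete both glued faces → V=35, E=88, F=55.
Check: V − E + F = 35 − 88 + 55 = 2.

35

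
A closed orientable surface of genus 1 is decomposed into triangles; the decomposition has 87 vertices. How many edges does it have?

261

χ = 2 − 2·1 = 0, and every face is a triangle so 3F = 2E.
V − E + F = 0 with E = 3F/2 gives 87 − (3/2 − 1)·F = 0, so F = 174 and E = 261.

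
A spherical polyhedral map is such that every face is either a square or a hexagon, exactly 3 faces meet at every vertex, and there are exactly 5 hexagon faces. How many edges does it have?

27

Let x be the number of squares; then F = 5 + x.
Edge–face incidences: 2E = 6·5 + 4·x = 30 + 4x.
Every vertex has degree 3, so 3V = 2E.
Euler: V − E + F = 2 ⇒ (2E)/3 − E + (5 + x) = 2.
Multiply by 6: 2·(2E) − 3·(2E) + 6·(5 + x) = 12, i.e. 30 + 6x − (30 + 4x) = 12.
Collecting terms: 2x = 12, so x = 6.
Then 2E = 30 + 4·6 = 54, so E = 27, V = 2E/3 = 18, F = 5 + 6 = 11.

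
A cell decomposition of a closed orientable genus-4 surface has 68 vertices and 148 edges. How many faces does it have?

For a closed orientable surface of genus 4, χ = 2 − 2·4 = -6.
F = -6 − V + E = -6 − 68 + 148 = 74.

74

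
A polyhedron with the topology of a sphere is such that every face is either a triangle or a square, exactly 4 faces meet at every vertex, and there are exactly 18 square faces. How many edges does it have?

48

Let x be the number of triangles; then F = 18 + x.
Edge–face incidences: 2E = 4·18 + 3·x = 72 + 3x.
Every vertex has degree 4, so 4V = 2E.
Euler: V − E + F = 2 ⇒ (2E)/4 − E + (18 + x) = 2.
Multiply by 8: 2·(2E) − 4·(2E) + 8·(18 + x) = 16, i.e. 144 + 8x − 2·(72 + 3x) = 16.
Collecting terms: 2x = 16, so x = 8.
Then 2E = 72 + 3·8 = 96, so E = 48, V = 2E/4 = 24, F = 18 + 8 = 26.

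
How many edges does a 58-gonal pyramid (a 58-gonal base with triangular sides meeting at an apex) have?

A pyramid on an n-gon base has one n-gon and n triangles: V = 58 + 1 = 59, E = 2·58 = 116, F = 58 + 1 = 59.

116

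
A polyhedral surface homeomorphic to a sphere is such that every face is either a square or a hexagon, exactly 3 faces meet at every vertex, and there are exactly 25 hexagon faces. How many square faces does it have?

6

Let x be the number of squares; then F = 25 + x.
Edge–face incidences: 2E = 6·25 + 4·x = 150 + 4x.
Every vertex has degree 3, so 3V = 2E.
Euler: V − E + F = 2 ⇒ (2E)/3 − E + (25 + x) = 2.
Multiply by 6: 2·(2E) − 3·(2E) + 6·(25 + x) = 12, i.e. 150 + 6x − (150 + 4x) = 12.
Collecting terms: 2x = 12, so x = 6.
Then 2E = 150 + 4·6 = 174, so E = 87, V = 2E/3 = 58, F = 25 + 6 = 31.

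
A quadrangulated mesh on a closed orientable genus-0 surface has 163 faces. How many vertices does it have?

χ = 2 − 2·0 = 2, and every face is a square so 4F = 2E.
E = 4·163/2 = 326. Then V = 2 + E − F = 2 + 326 − 163 = 165.

165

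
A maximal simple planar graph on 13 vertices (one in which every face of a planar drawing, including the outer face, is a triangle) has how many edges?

In a plane triangulation 3F = 2E and V − E + F = 2, so E = 3V − 6 = 3·13 − 6 = 33.

33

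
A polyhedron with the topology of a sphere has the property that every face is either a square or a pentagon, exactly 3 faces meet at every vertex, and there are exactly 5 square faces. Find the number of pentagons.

Let x be the number of pentagons; then F = 5 + x.
Edge–face incidences: 2E = 4·5 + 5·x = 20 + 5x.
Every vertex has degree 3, so 3V = 2E.
Euler: V − E + F = 2 ⇒ (2E)/3 − E + (5 + x) = 2.
Multiply by 6: 2·(2E) − 3·(2E) + 6·(5 + x) = 12, i.e. 30 + 6x − (20 + 5x) = 12.
Collecting terms: x + 10 = 12, so x = 2.
Then 2E = 20 + 5·2 = 30, so E = 15, V = 2E/3 = 10, F = 5 + 2 = 7.

2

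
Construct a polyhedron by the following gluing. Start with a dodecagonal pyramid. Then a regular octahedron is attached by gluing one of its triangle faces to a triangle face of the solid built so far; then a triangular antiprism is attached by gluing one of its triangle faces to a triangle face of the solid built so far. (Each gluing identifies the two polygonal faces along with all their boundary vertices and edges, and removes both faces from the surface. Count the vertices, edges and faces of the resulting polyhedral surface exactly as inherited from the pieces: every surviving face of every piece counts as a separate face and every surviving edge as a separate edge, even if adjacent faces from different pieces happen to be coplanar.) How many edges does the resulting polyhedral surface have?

A dodecagonal pyramid: V=13, E=24, F=13.
Attach a regular octahedron (V=6, E=12, F=8) along a 3-gon: merge 3 vertices and 3 edges, delete both glued faces → V=16, E=33, F=19.
Attach a triangular antiprism (V=6, E=12, F=8) along a 3-gon: merge 3 vertices and 3 edges, delete both glued faces → V=19, E=42, F=25.
Check: V − E + F = 19 − 42 + 25 = 2.

42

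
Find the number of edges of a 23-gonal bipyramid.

A bipyramid over an n-gon has 2n triangular faces and n + 2 vertices: V = 23 + 2 = 25, E = 3·23 = 69, F = 2·23 = 46.
Check: V − E + F = 25 − 69 + 46 = 2.

69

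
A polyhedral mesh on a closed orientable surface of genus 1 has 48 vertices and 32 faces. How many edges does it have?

80

For a closed orientable surface of genus 1, χ = 2 − 2·1 = 0.
E = V + F − (0) = 48 + 32 − (0) = 80.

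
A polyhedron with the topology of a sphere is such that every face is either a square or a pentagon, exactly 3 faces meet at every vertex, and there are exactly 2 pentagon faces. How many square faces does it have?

Let x be the number of squares; then F = 2 + x.
Edge–face incidences: 2E = 5·2 + 4·x = 10 + 4x.
Every vertex has degree 3, so 3V = 2E.
Euler: V − E + F = 2 ⇒ (2E)/3 − E + (2 + x) = 2.
Multiply by 6: 2·(2E) − 3·(2E) + 6·(2 + x) = 12, i.e. 12 + 6x − (10 + 4x) = 12.
Collecting terms: 2x + 2 = 12, so 2x = 10, so x = 5.
Then 2E = 10 + 4·5 = 30, so E = 15, V = 2E/3 = 10, F = 2 + 5 = 7.

5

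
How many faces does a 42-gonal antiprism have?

An antiprism on an n-gon has two n-gon caps and 2n triangles: V = 2·42 = 84, E = 4·42 = 168, F = 2·42 + 2 = 86.
Check: V − E + F = 84 − 168 + 86 = 2.

86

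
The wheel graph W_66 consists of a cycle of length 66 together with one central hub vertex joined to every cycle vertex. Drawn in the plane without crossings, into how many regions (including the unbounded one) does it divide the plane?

67

W_66 has V = 66 + 1 = 67 vertices and E = 2·66 = 132 edges.
By Euler's formula F = 2 − V + E = 2 − 67 + 132 = 67.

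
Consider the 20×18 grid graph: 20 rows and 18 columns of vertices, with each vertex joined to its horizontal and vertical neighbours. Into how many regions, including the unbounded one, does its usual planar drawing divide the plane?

324

The grid has V = 20·18 = 360 vertices and E = 20·17 + 18·19 = 682 edges.
F = 2 − V + E = 2 − 360 + 682 = 324.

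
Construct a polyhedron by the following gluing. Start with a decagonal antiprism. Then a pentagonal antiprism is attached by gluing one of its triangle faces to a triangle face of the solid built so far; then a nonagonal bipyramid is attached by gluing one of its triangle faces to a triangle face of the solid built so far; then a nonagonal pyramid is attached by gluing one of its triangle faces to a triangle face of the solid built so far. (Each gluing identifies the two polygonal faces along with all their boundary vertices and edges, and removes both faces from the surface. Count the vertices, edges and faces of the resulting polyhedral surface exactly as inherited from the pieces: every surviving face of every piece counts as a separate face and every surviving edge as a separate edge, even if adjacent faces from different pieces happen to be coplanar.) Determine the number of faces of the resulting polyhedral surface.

56

A decagonal antiprism: V=20, E=40, F=22.
Attach a pentagonal antiprism (V=10, E=20, F=12) along a 3-gon: merge 3 vertices and 3 edges, delete both glued faces → V=27, E=57, F=32.
Attach a nonagonal bipyramid (V=11, E=27, F=18) along a 3-gon: merge 3 vertices and 3 edges, delete both glued faces → V=35, E=81, F=48.
Attach a nonagonal pyramid (V=10, E=18, F=10) along a 3-gon: merge 3 vertices and 3 edges, delete both glued faces → V=42, E=96, F=56.
Check: V − E + F = 42 − 96 + 56 = 2.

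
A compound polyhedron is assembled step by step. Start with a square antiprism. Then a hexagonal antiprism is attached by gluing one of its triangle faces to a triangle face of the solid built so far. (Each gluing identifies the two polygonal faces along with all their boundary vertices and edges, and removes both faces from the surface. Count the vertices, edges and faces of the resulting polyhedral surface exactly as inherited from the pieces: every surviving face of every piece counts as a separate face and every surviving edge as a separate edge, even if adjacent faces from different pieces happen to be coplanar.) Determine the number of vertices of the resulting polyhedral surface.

A square antiprism: V=8, E=16, F=10.
Attach a hexagonal antiprism (V=12, E=24, F=14) along a 3-gon: merge 3 vertices and 3 edges, delete both glued faces → V=17, E=37, F=22.
Check: V − E + F = 17 − 37 + 22 = 2.

17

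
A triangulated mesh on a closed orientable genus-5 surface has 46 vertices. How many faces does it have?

χ = 2 − 2·5 = -8, and every face is a triangle so 3F = 2E.
V − E + F = -8 with E = 3F/2 gives 46 − (3/2 − 1)·F = -8, so F = 108 and E = 162.

108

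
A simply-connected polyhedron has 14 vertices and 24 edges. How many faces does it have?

Here V − E + F = 2.
F = 2 − V + E = 2 − 14 + 24 = 12.

12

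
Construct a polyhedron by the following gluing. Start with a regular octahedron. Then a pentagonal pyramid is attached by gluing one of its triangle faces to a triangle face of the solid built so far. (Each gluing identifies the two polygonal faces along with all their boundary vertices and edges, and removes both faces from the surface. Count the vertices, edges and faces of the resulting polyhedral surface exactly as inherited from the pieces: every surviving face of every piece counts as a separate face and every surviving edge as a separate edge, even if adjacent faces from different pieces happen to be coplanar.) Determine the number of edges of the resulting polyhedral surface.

A regular octahedron: V=6, E=12, F=8.
Attach a pentagonal pyramid (V=6, E=10, F=6) along a 3-gon: merge 3 vertices and 3 edges, delete both glued faces → V=9, E=19, F=12.
Check: V − E + F = 9 − 19 + 12 = 2.

19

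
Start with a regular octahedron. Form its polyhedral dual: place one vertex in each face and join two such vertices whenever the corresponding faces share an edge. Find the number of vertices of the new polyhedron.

The base solid has V = 6, E = 12, F = 8.
The dual swaps V and F and preserves E: V′ = F = 8, E′ = E = 12, F′ = V = 6.

8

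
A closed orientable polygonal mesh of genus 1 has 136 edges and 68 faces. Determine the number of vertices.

For a closed orientable surface of genus 1, χ = 2 − 2·1 = 0.
V = 0 + E − F = 0 + 136 − 68 = 68.

68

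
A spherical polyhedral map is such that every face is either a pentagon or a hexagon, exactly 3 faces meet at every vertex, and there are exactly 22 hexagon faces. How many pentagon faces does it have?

Let x be the number of pentagons; then F = 22 + x.
Edge–face incidences: 2E = 6·22 + 5·x = 132 + 5x.
Every vertex has degree 3, so 3V = 2E.
Euler: V − E + F = 2 ⇒ (2E)/3 − E + (22 + x) = 2.
Multiply by 6: 2·(2E) − 3·(2E) + 6·(22 + x) = 12, i.e. 132 + 6x − (132 + 5x) = 12.
Collecting terms: x = 12.
Then 2E = 132 + 5·12 = 192, so E = 96, V = 2E/3 = 64, F = 22 + 12 = 34.

12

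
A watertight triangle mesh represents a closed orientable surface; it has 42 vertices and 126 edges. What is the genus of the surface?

Every face is a triangle and each edge borders two faces, so 3F = 2·126, giving F = 84.
χ = V − E + F = 42 − 126 + 84 = 0.
For a closed orientable surface χ = 2 − 2g, so g = (2 − (0))/2 = 1.

1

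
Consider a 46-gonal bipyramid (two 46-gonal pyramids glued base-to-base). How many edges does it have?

A bipyramid over an n-gon has 2n triangular faces and n + 2 vertices: V = 46 + 2 = 48, E = 3·46 = 138, F = 2·46 = 92.

138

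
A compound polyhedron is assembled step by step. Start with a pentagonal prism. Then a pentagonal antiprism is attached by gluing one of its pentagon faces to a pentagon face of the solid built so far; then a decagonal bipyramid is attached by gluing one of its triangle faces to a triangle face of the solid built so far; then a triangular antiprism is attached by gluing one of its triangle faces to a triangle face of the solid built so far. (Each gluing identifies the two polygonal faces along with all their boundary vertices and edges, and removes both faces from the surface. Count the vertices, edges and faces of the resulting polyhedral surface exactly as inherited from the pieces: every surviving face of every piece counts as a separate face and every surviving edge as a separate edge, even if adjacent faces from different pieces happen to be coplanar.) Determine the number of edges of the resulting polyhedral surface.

66

A pentagonal prism: V=10, E=15, F=7.
Attach a pentagonal antiprism (V=10, E=20, F=12) along a 5-gon: merge 5 vertices and 5 edges, delete both glued faces → V=15, E=30, F=17.
Attach a decagonal bipyramid (V=12, E=30, F=20) along a 3-gon: merge 3 vertices and 3 edges, delete both glued faces → V=24, E=57, F=35.
Attach a triangular antiprism (V=6, E=12, F=8) along a 3-gon: merge 3 vertices and 3 edges, delete both glued faces → V=27, E=66, F=41.
Check: V − E + F = 27 − 66 + 41 = 2.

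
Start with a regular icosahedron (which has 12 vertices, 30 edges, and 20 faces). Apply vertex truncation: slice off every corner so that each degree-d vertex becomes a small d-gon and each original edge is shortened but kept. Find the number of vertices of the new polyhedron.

Truncation replaces each original edge-end by a new vertex, so V′ = 2E = 60.
Each original edge survives, and each old vertex of degree d contributes d new edges; summing degrees gives Σd = 2E, so E′ = E + 2E = 3E = 90.
Each original face survives and each original vertex becomes one new face: F′ = F + V = 32.

60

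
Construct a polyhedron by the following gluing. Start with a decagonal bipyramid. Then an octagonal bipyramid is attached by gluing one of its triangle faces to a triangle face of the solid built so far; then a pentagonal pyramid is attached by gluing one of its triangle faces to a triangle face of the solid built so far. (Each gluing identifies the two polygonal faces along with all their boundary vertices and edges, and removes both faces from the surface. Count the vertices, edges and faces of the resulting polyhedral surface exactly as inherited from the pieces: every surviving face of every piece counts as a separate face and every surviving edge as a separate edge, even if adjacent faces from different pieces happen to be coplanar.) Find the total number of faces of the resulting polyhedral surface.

38

A decagonal bipyramid: V=12, E=30, F=20.
Attach an octagonal bipyramid (V=10, E=24, F=16) along a 3-gon: merge 3 vertices and 3 edges, delete both glued faces → V=19, E=51, F=34.
Attach a pentagonal pyramid (V=6, E=10, F=6) along a 3-gon: merge 3 vertices and 3 edges, delete both glued faces → V=22, E=58, F=38.
Check: V − E + F = 22 − 58 + 38 = 2.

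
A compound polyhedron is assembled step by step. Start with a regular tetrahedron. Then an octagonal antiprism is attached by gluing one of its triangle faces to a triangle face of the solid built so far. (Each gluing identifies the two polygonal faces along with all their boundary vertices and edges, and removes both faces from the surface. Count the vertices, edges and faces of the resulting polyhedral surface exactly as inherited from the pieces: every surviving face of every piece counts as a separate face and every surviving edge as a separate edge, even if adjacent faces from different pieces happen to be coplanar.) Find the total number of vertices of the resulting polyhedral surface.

17

A regular tetrahedron: V=4, E=6, F=4.
Attach an octagonal antiprism (V=16, E=32, F=18) along a 3-gon: merge 3 vertices and 3 edges, delete both glued faces → V=17, E=35, F=20.
Check: V − E + F = 17 − 35 + 20 = 2.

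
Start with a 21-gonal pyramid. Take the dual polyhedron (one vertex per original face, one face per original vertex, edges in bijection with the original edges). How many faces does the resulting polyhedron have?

The base solid has V = 22, E = 42, F = 22.
The dual swaps V and F and preserves E: V′ = F = 22, E′ = E = 42, F′ = V = 22.

22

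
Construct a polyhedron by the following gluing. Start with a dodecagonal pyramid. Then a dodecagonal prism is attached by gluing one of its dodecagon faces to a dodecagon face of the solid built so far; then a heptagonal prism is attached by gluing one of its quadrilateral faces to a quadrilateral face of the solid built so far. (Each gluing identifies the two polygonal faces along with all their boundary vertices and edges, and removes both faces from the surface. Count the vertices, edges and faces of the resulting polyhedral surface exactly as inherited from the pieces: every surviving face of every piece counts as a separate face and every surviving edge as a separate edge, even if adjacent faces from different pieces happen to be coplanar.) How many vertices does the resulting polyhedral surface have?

35

A dodecagonal pyramid: V=13, E=24, F=13.
Attach a dodecagonal prism (V=24, E=36, F=14) along a 12-gon: merge 12 vertices and 12 edges, delete both glued faces → V=25, E=48, F=25.
Attach a heptagonal prism (V=14, E=21, F=9) along a 4-gon: merge 4 vertices and 4 edges, delete both glued faces → V=35, E=65, F=32.
Check: V − E + F = 35 − 65 + 32 = 2.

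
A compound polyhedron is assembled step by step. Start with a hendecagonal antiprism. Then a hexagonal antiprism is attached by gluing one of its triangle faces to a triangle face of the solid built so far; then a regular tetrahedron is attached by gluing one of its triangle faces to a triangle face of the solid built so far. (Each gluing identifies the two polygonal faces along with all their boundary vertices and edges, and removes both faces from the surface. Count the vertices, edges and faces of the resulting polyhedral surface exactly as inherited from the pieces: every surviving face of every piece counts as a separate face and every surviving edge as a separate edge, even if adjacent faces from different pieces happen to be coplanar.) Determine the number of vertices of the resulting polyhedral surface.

32

A hendecagonal antiprism: V=22, E=44, F=24.
Attach a hexagonal antiprism (V=12, E=24, F=14) along a 3-gon: merge 3 vertices and 3 edges, delete both glued faces → V=31, E=65, F=36.
Attach a regular tetrahedron (V=4, E=6, F=4) along a 3-gon: merge 3 vertices and 3 edges, delete both glued faces → V=32, E=68, F=38.
Check: V − E + F = 32 − 68 + 38 = 2.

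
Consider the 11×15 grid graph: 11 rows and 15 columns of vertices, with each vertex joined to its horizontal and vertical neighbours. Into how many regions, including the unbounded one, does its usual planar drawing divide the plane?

The grid has V = 11·15 = 165 vertices and E = 11·14 + 15·10 = 304 edges.
F = 2 − V + E = 2 − 165 + 304 = 141.

141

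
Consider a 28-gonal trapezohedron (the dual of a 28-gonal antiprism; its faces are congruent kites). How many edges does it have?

The n-trapezohedron (dual of the n-antiprism) has V = 2·28 + 2 = 58, E = 4·28 = 112, F = 2·28 = 56.
Check: V − E + F = 58 − 112 + 56 = 2.

112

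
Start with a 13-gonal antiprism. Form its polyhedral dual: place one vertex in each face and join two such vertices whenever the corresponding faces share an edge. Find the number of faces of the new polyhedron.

26

The base solid has V = 26, E = 52, F = 28.
The dual swaps V and F and preserves E: V′ = F = 28, E′ = E = 52, F′ = V = 26.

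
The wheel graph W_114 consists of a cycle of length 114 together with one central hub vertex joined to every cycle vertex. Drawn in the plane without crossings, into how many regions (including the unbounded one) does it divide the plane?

W_114 has V = 114 + 1 = 115 vertices and E = 2·114 = 228 edges.
By Euler's formula F = 2 − V + E = 2 − 115 + 228 = 115.

115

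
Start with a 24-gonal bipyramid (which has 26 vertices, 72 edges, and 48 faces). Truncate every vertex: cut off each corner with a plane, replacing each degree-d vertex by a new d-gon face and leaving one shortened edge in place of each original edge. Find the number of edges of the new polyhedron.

Truncation replaces each original edge-end by a new vertex, so V′ = 2E = 144.
Each original edge survives, and each old vertex of degree d contributes d new edges; summing degrees gives Σd = 2E, so E′ = E + 2E = 3E = 216.
Each original face survives and each original vertex becomes one new face: F′ = F + V = 74.

216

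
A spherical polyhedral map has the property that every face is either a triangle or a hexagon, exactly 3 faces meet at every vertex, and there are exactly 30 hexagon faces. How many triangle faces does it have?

Let x be the number of triangles; then F = 30 + x.
Edge–face incidences: 2E = 6·30 + 3·x = 180 + 3x.
Every vertex has degree 3, so 3V = 2E.
Euler: V − E + F = 2 ⇒ (2E)/3 − E + (30 + x) = 2.
Multiply by 6: 2·(2E) − 3·(2E) + 6·(30 + x) = 12, i.e. 180 + 6x − (180 + 3x) = 12.
Collecting terms: 3x = 12, so x = 4.
Then 2E = 180 + 3·4 = 192, so E = 96, V = 2E/3 = 64, F = 30 + 4 = 34.

4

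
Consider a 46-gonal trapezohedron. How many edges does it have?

184

The n-trapezohedron (dual of the n-antiprism) has V = 2·46 + 2 = 94, E = 4·46 = 184, F = 2·46 = 92.
Check: V − E + F = 94 − 184 + 92 = 2.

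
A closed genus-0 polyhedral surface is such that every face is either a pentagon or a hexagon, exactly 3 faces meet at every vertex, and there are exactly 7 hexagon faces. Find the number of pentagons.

Let x be the number of pentagons; then F = 7 + x.
Edge–face incidences: 2E = 6·7 + 5·x = 42 + 5x.
Every vertex has degree 3, so 3V = 2E.
Euler: V − E + F = 2 ⇒ (2E)/3 − E + (7 + x) = 2.
Multiply by 6: 2·(2E) − 3·(2E) + 6·(7 + x) = 12, i.e. 42 + 6x − (42 + 5x) = 12.
Collecting terms: x = 12.
Then 2E = 42 + 5·12 = 102, so E = 51, V = 2E/3 = 34, F = 7 + 12 = 19.

12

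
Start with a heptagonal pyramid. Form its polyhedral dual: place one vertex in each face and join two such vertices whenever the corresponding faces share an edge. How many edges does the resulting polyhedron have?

The base solid has V = 8, E = 14, F = 8.
The dual swaps V and F and preserves E: V′ = F = 8, E′ = E = 14, F′ = V = 8.

14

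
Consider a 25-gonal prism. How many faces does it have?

A prism on an n-gon has two n-gon bases and n rectangular sides: V = 2·25 = 50, E = 3·25 = 75, F = 25 + 2 = 27.
Check: V − E + F = 50 − 75 + 27 = 2.

27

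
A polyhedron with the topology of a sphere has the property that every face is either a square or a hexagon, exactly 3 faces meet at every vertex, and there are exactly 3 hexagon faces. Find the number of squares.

6

Let x be the number of squares; then F = 3 + x.
Edge–face incidences: 2E = 6·3 + 4·x = 18 + 4x.
Every vertex has degree 3, so 3V = 2E.
Euler: V − E + F = 2 ⇒ (2E)/3 − E + (3 + x) = 2.
Multiply by 6: 2·(2E) − 3·(2E) + 6·(3 + x) = 12, i.e. 18 + 6x − (18 + 4x) = 12.
Collecting terms: 2x = 12, so x = 6.
Then 2E = 18 + 4·6 = 42, so E = 21, V = 2E/3 = 14, F = 3 + 6 = 9.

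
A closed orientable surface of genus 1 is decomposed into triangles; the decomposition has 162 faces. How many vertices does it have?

81

χ = 2 − 2·1 = 0, and every face is a triangle so 3F = 2E.
E = 3·162/2 = 243. Then V = 0 + E − F = 0 + 243 − 162 = 81.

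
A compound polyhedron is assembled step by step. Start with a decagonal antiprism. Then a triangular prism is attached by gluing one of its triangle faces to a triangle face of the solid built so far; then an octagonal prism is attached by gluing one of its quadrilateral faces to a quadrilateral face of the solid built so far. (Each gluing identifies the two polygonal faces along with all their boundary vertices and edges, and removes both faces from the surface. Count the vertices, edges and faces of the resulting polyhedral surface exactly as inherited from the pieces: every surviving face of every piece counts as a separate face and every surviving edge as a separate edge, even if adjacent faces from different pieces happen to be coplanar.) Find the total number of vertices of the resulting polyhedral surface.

35

A decagonal antiprism: V=20, E=40, F=22.
Attach a triangular prism (V=6, E=9, F=5) along a 3-gon: merge 3 vertices and 3 edges, delete both glued faces → V=23, E=46, F=25.
Attach an octagonal prism (V=16, E=24, F=10) along a 4-gon: merge 4 vertices and 4 edges, delete both glued faces → V=35, E=66, F=33.
Check: V − E + F = 35 − 66 + 33 = 2.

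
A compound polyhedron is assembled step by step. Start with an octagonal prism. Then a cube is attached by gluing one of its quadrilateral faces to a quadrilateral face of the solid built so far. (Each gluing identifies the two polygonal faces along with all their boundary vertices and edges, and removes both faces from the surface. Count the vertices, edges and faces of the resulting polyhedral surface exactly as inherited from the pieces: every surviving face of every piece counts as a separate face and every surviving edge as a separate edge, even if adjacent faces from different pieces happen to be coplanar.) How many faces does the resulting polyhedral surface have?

An octagonal prism: V=16, E=24, F=10.
Attach a cube (V=8, E=12, F=6) along a 4-gon: merge 4 vertices and 4 edges, delete both glued faces → V=20, E=32, F=14.
Check: V − E + F = 20 − 32 + 14 = 2.

14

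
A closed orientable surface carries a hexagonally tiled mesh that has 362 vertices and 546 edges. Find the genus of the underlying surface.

2

Every face is a hexagon and each edge borders two faces, so 6F = 2·546, giving F = 182.
χ = V − E + F = 362 − 546 + 182 = -2.
For a closed orientable surface χ = 2 − 2g, so g = (2 − (-2))/2 = 2.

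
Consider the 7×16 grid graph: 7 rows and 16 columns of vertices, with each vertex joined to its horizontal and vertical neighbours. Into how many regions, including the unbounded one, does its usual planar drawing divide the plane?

91

The grid has V = 7·16 = 112 vertices and E = 7·15 + 16·6 = 201 edges.
F = 2 − V + E = 2 − 112 + 201 = 91.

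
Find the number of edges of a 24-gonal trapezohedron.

The n-trapezohedron (dual of the n-antiprism) has V = 2·24 + 2 = 50, E = 4·24 = 96, F = 2·24 = 48.
Check: V − E + F = 50 − 96 + 48 = 2.

96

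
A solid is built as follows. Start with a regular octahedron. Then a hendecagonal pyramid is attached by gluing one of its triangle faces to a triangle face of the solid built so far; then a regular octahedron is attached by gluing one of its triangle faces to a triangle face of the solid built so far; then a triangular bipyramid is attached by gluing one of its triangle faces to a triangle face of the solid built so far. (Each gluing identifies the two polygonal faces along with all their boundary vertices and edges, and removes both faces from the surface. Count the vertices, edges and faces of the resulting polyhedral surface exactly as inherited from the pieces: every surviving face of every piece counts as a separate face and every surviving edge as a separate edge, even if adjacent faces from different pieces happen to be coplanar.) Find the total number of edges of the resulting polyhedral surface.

46

A regular octahedron: V=6, E=12, F=8.
Attach a hendecagonal pyramid (V=12, E=22, F=12) along a 3-gon: merge 3 vertices and 3 edges, delete both glued faces → V=15, E=31, F=18.
Attach a regular octahedron (V=6, E=12, F=8) along a 3-gon: merge 3 vertices and 3 edges, delete both glued faces → V=18, E=40, F=24.
Attach a triangular bipyramid (V=5, E=9, F=6) along a 3-gon: merge 3 vertices and 3 edges, delete both glued faces → V=20, E=46, F=28.
Check: V − E + F = 20 − 46 + 28 = 2.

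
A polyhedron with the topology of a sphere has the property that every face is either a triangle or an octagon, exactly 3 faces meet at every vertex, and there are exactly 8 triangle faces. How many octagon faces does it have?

6

Let x be the number of octagons; then F = 8 + x.
Edge–face incidences: 2E = 3·8 + 8·x = 24 + 8x.
Every vertex has degree 3, so 3V = 2E.
Euler: V − E + F = 2 ⇒ (2E)/3 − E + (8 + x) = 2.
Multiply by 6: 2·(2E) − 3·(2E) + 6·(8 + x) = 12, i.e. 48 + 6x − (24 + 8x) = 12.
Collecting terms: −2x + 24 = 12, so −2x = −12, so x = 6.
Then 2E = 24 + 8·6 = 72, so E = 36, V = 2E/3 = 24, F = 8 + 6 = 14.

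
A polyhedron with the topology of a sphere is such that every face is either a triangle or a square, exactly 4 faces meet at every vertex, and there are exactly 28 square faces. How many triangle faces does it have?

8

Let x be the number of triangles; then F = 28 + x.
Edge–face incidences: 2E = 4·28 + 3·x = 112 + 3x.
Every vertex has degree 4, so 4V = 2E.
Euler: V − E + F = 2 ⇒ (2E)/4 − E + (28 + x) = 2.
Multiply by 8: 2·(2E) − 4·(2E) + 8·(28 + x) = 16, i.e. 224 + 8x − 2·(112 + 3x) = 16.
Collecting terms: 2x = 16, so x = 8.
Then 2E = 112 + 3·8 = 136, so E = 68, V = 2E/4 = 34, F = 28 + 8 = 36.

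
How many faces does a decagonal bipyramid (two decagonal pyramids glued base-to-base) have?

A bipyramid over an n-gon has 2n triangular faces and n + 2 vertices: V = 10 + 2 = 12, E = 3·10 = 30, F = 2·10 = 20.

20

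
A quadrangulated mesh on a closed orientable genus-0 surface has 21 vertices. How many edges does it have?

38

χ = 2 − 2·0 = 2, and every face is a square so 4F = 2E.
V − E + F = 2 with E = 4F/2 gives 21 − (4/2 − 1)·F = 2, so F = 19 and E = 38.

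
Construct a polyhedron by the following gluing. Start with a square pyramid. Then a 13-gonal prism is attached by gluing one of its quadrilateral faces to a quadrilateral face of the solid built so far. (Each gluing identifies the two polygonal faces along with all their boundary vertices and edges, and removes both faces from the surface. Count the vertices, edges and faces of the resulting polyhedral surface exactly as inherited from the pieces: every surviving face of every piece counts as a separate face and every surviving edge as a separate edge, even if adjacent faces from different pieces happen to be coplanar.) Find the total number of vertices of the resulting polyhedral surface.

27

A square pyramid: V=5, E=8, F=5.
Attach a 13-gonal prism (V=26, E=39, F=15) along a 4-gon: merge 4 vertices and 4 edges, delete both glued faces → V=27, E=43, F=18.
Check: V − E + F = 27 − 43 + 18 = 2.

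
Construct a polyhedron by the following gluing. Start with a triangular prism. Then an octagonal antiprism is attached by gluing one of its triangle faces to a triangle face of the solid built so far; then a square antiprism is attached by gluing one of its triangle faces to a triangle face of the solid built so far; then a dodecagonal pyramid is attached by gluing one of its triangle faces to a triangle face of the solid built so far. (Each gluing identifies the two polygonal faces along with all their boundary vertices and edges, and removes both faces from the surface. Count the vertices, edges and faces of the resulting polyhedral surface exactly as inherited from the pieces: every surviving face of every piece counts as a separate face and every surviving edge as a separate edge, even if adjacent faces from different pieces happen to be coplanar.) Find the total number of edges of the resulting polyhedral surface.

72

A triangular prism: V=6, E=9, F=5.
Attach an octagonal antiprism (V=16, E=32, F=18) along a 3-gon: merge 3 vertices and 3 edges, delete both glued faces → V=19, E=38, F=21.
Attach a square antiprism (V=8, E=16, F=10) along a 3-gon: merge 3 vertices and 3 edges, delete both glued faces → V=24, E=51, F=29.
Attach a dodecagonal pyramid (V=13, E=24, F=13) along a 3-gon: merge 3 vertices and 3 edges, delete both glued faces → V=34, E=72, F=40.
Check: V − E + F = 34 − 72 + 40 = 2.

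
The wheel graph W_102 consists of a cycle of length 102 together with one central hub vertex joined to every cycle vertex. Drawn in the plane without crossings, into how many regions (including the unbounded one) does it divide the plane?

103

W_102 has V = 102 + 1 = 103 vertices and E = 2·102 = 204 edges.
By Euler's formula F = 2 − V + E = 2 − 103 + 204 = 103.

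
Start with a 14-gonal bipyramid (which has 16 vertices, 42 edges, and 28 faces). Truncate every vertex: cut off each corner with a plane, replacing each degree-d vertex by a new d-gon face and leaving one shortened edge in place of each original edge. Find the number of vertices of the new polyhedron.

Truncation replaces each original edge-end by a new vertex, so V′ = 2E = 84.
Each original edge survives, and each old vertex of degree d contributes d new edges; summing degrees gives Σd = 2E, so E′ = E + 2E = 3E = 126.
Each original face survives and each original vertex becomes one new face: F′ = F + V = 44.

84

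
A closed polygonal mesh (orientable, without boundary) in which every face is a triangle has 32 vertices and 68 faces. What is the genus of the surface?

Every face is a triangle, so 2E = 3·68 = 204, giving E = 102.
χ = V − E + F = 32 − 102 + 68 = -2.
For a closed orientable surface χ = 2 − 2g, so g = (2 − (-2))/2 = 2.

2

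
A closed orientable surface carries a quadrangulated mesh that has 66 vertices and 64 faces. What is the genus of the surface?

0

Every face is a square, so 2E = 4·64 = 256, giving E = 128.
χ = V − E + F = 66 − 128 + 64 = 2.
For a closed orientable surface χ = 2 − 2g, so g = (2 − (2))/2 = 0.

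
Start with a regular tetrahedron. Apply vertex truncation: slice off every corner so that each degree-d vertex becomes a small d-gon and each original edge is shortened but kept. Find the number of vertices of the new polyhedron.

12

The base solid has V = 4, E = 6, F = 4.
Truncation replaces each original edge-end by a new vertex, so V′ = 2E = 12.
Each original edge survives, and each old vertex of degree d contributes d new edges; summing degrees gives Σd = 2E, so E′ = E + 2E = 3E = 18.
Each original face survives and each original vertex becomes one new face: F′ = F + V = 8.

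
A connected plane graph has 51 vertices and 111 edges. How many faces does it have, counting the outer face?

Euler's formula for a connected plane graph: V − E + F = 2, so F = 2 − 51 + 111 = 62.

62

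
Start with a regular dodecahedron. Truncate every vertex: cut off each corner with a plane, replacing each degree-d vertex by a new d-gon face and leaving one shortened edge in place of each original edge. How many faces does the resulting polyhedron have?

The base solid has V = 20, E = 30, F = 12.
Truncation replaces each original edge-end by a new vertex, so V′ = 2E = 60.
Each original edge survives, and each old vertex of degree d contributes d new edges; summing degrees gives Σd = 2E, so E′ = E + 2E = 3E = 90.
Each original face survives and each original vertex becomes one new face: F′ = F + V = 32.

32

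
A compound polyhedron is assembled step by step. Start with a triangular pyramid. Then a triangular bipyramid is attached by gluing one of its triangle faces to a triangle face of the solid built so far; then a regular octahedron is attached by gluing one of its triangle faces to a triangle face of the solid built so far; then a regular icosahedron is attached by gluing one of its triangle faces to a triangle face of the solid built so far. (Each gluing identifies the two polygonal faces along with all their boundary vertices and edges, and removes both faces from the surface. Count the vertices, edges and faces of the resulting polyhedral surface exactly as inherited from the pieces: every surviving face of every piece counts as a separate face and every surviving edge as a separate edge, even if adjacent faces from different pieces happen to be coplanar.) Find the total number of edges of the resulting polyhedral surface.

48

A triangular pyramid: V=4, E=6, F=4.
Attach a triangular bipyramid (V=5, E=9, F=6) along a 3-gon: merge 3 vertices and 3 edges, delete both glued faces → V=6, E=12, F=8.
Attach a regular octahedron (V=6, E=12, F=8) along a 3-gon: merge 3 vertices and 3 edges, delete both glued faces → V=9, E=21, F=14.
Attach a regular icosahedron (V=12, E=30, F=20) along a 3-gon: merge 3 vertices and 3 edges, delete both glued faces → V=18, E=48, F=32.
Check: V − E + F = 18 − 48 + 32 = 2.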